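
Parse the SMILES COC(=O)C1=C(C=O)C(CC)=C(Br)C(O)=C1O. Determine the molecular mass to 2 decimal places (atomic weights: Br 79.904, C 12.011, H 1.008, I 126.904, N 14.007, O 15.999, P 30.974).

First, the molecular formula is C11H11BrO5 (counting implicit H from valence).
  Br: 1 × 79.904 = 79.904
  C: 11 × 12.011 = 132.121
  H: 11 × 1.008 = 11.088
  O: 5 × 15.999 = 79.995
Sum: 1×79.904 + 11×12.011 + 11×1.008 + 5×15.999 = 303.108 → 303.11 g/mol.

303.11 g/mol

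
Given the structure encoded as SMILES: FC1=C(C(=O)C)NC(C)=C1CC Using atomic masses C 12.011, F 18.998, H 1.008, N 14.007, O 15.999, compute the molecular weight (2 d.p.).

169.20 g/mol

First, the molecular formula is C9H12FNO (counting implicit H from valence).
  C: 9 × 12.011 = 108.099
  F: 1 × 18.998 = 18.998
  H: 12 × 1.008 = 12.096
  N: 1 × 14.007 = 14.007
  O: 1 × 15.999 = 15.999
Sum: 9×12.011 + 1×18.998 + 12×1.008 + 1×14.007 + 1×15.999 = 169.199 → 169.20 g/mol.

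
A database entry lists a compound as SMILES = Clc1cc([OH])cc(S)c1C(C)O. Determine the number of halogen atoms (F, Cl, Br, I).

1

Halogen atoms appear at heavy-atom position 1 (1×Cl).
Other groups present: 2 hydroxyl, 1 thiol.
Halogen count: 1.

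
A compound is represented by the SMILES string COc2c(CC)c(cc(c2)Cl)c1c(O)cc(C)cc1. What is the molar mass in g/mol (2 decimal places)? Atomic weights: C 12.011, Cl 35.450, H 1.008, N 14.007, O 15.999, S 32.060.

First, the molecular formula is C16H17ClO2 (counting implicit H from valence).
  C: 16 × 12.011 = 192.176
  Cl: 1 × 35.450 = 35.450
  H: 17 × 1.008 = 17.136
  O: 2 × 15.999 = 31.998
Sum: 16×12.011 + 1×35.450 + 17×1.008 + 2×15.999 = 276.760 → 276.76 g/mol.

276.76 g/mol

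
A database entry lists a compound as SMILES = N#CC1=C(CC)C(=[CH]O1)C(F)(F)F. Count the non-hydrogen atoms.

13

Every atom symbol written in the SMILES (organic subset) is one heavy atom; implicit H are not written.
Heavy atoms by element → C:8, F:3, N:1, O:1.
Total: 13.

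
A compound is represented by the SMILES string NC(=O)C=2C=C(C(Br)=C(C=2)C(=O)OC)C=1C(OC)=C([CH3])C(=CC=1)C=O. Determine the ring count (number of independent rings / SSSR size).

2

In SMILES, each pair of matching ring-closure digits denotes one ring-closing bond; the number of such bonds equals the number of independent rings.
Ring-closure bonds here: 2.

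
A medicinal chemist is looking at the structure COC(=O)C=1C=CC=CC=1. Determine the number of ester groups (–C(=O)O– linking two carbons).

The ester motif appears at heavy-atom position 3 in the SMILES.
Ester count: 1.

1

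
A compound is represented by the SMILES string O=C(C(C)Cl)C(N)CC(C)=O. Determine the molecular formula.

Walk through each heavy atom and fill implicit hydrogens from standard valence (C 4, N 3, O 2, S 2, halogen 1):
  atom 1: O, bond orders sum to 2 (valence 2) → 0 H
  atom 2: C, bond orders sum to 4 (valence 4) → 0 H
  atom 3: C, bond orders sum to 3 (valence 4) → 1 H
  atom 4: C, bond orders sum to 1 (valence 4) → 3 H
  atom 5: Cl (halogen, monovalent) → 0 H
  atom 6: C, bond orders sum to 3 (valence 4) → 1 H
  atom 7: N, bond orders sum to 1 (valence 3) → 2 H
  atom 8: C, bond orders sum to 2 (valence 4) → 2 H
  atom 9: C, bond orders sum to 4 (valence 4) → 0 H
  atom 10: C, bond orders sum to 1 (valence 4) → 3 H
  atom 11: O, bond orders sum to 2 (valence 2) → 0 H
Totals → C:7, H:12, Cl:1, N:1, O:2.
In Hill order: C7H12ClNO2.

C7H12ClNO2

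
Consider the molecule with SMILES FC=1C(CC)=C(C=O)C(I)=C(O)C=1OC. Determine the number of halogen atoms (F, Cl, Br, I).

2

Halogen atoms appear at heavy-atom positions 1, 10 (1×F, 1×I).
Other groups present: 1 aldehyde, 1 ether, 1 hydroxyl.
Halogen count: 2.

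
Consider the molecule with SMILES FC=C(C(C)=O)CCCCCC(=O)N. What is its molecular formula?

C10H16FNO2

Walk through each heavy atom and fill implicit hydrogens from standard valence (C 4, N 3, O 2, S 2, halogen 1):
  atom 1: F (halogen, monovalent) → 0 H
  atom 2: C, bond orders sum to 3 (valence 4) → 1 H
  atom 3: C, bond orders sum to 4 (valence 4) → 0 H
  atom 4: C, bond orders sum to 4 (valence 4) → 0 H
  atom 5: C, bond orders sum to 1 (valence 4) → 3 H
  atom 6: O, bond orders sum to 2 (valence 2) → 0 H
  atom 7: C, bond orders sum to 2 (valence 4) → 2 H
  atom 8: C, bond orders sum to 2 (valence 4) → 2 H
  atom 9: C, bond orders sum to 2 (valence 4) → 2 H
  atom 10: C, bond orders sum to 2 (valence 4) → 2 H
  atom 11: C, bond orders sum to 2 (valence 4) → 2 H
  atom 12: C, bond orders sum to 4 (valence 4) → 0 H
  atom 13: O, bond orders sum to 2 (valence 2) → 0 H
  atom 14: N, bond orders sum to 1 (valence 3) → 2 H
Totals → C:10, H:16, F:1, N:1, O:2.
In Hill order: C10H16FNO2.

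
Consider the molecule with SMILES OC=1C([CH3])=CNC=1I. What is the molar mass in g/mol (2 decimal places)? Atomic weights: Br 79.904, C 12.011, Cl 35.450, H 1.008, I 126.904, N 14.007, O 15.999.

223.01 g/mol

First, the molecular formula is C5H6INO (counting implicit H from valence).
  C: 5 × 12.011 = 60.055
  H: 6 × 1.008 = 6.048
  I: 1 × 126.904 = 126.904
  N: 1 × 14.007 = 14.007
  O: 1 × 15.999 = 15.999
Sum: 5×12.011 + 6×1.008 + 1×126.904 + 1×14.007 + 1×15.999 = 223.013 → 223.01 g/mol.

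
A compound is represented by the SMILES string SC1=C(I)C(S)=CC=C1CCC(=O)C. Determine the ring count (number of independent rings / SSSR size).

1

In SMILES, each pair of matching ring-closure digits denotes one ring-closing bond; the number of such bonds equals the number of independent rings.
Ring-closure bonds here: 1.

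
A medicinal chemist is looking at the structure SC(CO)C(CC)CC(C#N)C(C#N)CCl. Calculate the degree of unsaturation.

4

Degree of unsaturation = (number of rings) + (number of π bonds).
Ring closures in the SMILES: 0.
π bonds: 2 triple bonds (each 2 DoU) → 4 DoU from unsaturation.
Total DoU = 0 + 4 = 4.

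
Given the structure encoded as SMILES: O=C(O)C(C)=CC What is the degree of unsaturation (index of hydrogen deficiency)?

2

Degree of unsaturation = (number of rings) + (number of π bonds).
Ring closures in the SMILES: 0.
π bonds: 2 double bonds (each 1 DoU) → 2 DoU from unsaturation.
Total DoU = 0 + 2 = 2.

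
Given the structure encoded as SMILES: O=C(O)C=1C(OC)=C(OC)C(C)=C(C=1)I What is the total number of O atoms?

4

Scan the SMILES for O atoms (remember two-letter symbols like Cl and Br are single atoms).
Oxygen count: 4.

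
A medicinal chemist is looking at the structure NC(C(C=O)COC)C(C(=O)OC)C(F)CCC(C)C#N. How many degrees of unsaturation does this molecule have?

4

Molecular formula: C14H23FN2O4.
DoU = (2C + 2 + N − H − X) / 2, where X is the halogen count and O/S are ignored.
    = (2·14 + 2 + 2 − 23 − 1) / 2 = 8 / 2 = 4.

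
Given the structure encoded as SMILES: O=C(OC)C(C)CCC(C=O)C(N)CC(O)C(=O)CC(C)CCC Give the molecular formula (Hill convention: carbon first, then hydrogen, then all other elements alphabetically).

Walk through each heavy atom and fill implicit hydrogens from standard valence (C 4, N 3, O 2, S 2, halogen 1):
  atom 1: O, bond orders sum to 2 (valence 2) → 0 H
  atom 2: C, bond orders sum to 4 (valence 4) → 0 H
  atom 3: O, bond orders sum to 2 (valence 2) → 0 H
  atom 4: C, bond orders sum to 1 (valence 4) → 3 H
  atom 5: C, bond orders sum to 3 (valence 4) → 1 H
  atom 6: C, bond orders sum to 1 (valence 4) → 3 H
  atom 7: C, bond orders sum to 2 (valence 4) → 2 H
  atom 8: C, bond orders sum to 2 (valence 4) → 2 H
  atom 9: C, bond orders sum to 3 (valence 4) → 1 H
  atom 10: C, bond orders sum to 3 (valence 4) → 1 H
  atom 11: O, bond orders sum to 2 (valence 2) → 0 H
  atom 12: C, bond orders sum to 3 (valence 4) → 1 H
  atom 13: N, bond orders sum to 1 (valence 3) → 2 H
  atom 14: C, bond orders sum to 2 (valence 4) → 2 H
  atom 15: C, bond orders sum to 3 (valence 4) → 1 H
  atom 16: O, bond orders sum to 1 (valence 2) → 1 H
  atom 17: C, bond orders sum to 4 (valence 4) → 0 H
  atom 18: O, bond orders sum to 2 (valence 2) → 0 H
  atom 19: C, bond orders sum to 2 (valence 4) → 2 H
  atom 20: C, bond orders sum to 3 (valence 4) → 1 H
  atom 21: C, bond orders sum to 1 (valence 4) → 3 H
  atom 22: C, bond orders sum to 2 (valence 4) → 2 H
  atom 23: C, bond orders sum to 2 (valence 4) → 2 H
  atom 24: C, bond orders sum to 1 (valence 4) → 3 H
Totals → C:18, H:33, N:1, O:5.
In Hill order: C18H33NO5.

C18H33NO5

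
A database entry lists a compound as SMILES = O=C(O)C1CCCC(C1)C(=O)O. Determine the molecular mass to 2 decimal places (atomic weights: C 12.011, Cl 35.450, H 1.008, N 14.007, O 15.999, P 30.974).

172.18 g/mol

First, the molecular formula is C8H12O4 (counting implicit H from valence).
  C: 8 × 12.011 = 96.088
  H: 12 × 1.008 = 12.096
  O: 4 × 15.999 = 63.996
Sum: 8×12.011 + 12×1.008 + 4×15.999 = 172.180 → 172.18 g/mol.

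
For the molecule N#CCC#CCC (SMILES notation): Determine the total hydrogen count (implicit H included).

7

Walk through each heavy atom and fill implicit hydrogens from standard valence (C 4, N 3, O 2, S 2, halogen 1):
  atom 1: N, bond orders sum to 3 (valence 3) → 0 H
  atom 2: C, bond orders sum to 4 (valence 4) → 0 H
  atom 3: C, bond orders sum to 2 (valence 4) → 2 H
  atom 4: C, bond orders sum to 4 (valence 4) → 0 H
  atom 5: C, bond orders sum to 4 (valence 4) → 0 H
  atom 6: C, bond orders sum to 2 (valence 4) → 2 H
  atom 7: C, bond orders sum to 1 (valence 4) → 3 H
Total hydrogens: 7.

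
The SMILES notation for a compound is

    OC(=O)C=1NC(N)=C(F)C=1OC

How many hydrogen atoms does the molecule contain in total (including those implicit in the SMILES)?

Walk through each heavy atom and fill implicit hydrogens from standard valence (C 4, N 3, O 2, S 2, halogen 1):
  atom 1: O, bond orders sum to 1 (valence 2) → 1 H
  atom 2: C, bond orders sum to 4 (valence 4) → 0 H
  atom 3: O, bond orders sum to 2 (valence 2) → 0 H
  atom 4: C, bond orders sum to 4 (valence 4) → 0 H
  atom 5: N, bond orders sum to 2 (valence 3) → 1 H
  atom 6: C, bond orders sum to 4 (valence 4) → 0 H
  atom 7: N, bond orders sum to 1 (valence 3) → 2 H
  atom 8: C, bond orders sum to 4 (valence 4) → 0 H
  atom 9: F (halogen, monovalent) → 0 H
  atom 10: C, bond orders sum to 4 (valence 4) → 0 H
  atom 11: O, bond orders sum to 2 (valence 2) → 0 H
  atom 12: C, bond orders sum to 1 (valence 4) → 3 H
Total hydrogens: 7.

7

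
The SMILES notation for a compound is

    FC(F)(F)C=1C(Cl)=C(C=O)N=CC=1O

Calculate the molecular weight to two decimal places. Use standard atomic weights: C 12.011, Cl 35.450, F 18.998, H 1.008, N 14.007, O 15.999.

225.55 g/mol

First, the molecular formula is C7H3ClF3NO2 (counting implicit H from valence).
  C: 7 × 12.011 = 84.077
  Cl: 1 × 35.450 = 35.450
  F: 3 × 18.998 = 56.994
  H: 3 × 1.008 = 3.024
  N: 1 × 14.007 = 14.007
  O: 2 × 15.999 = 31.998
Sum: 7×12.011 + 1×35.450 + 3×18.998 + 3×1.008 + 1×14.007 + 2×15.999 = 225.550 → 225.55 g/mol.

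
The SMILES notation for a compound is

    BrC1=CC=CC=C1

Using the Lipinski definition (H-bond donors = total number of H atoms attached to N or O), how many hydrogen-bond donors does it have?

Donors: find every N or O and count the H atoms it carries.
  (no N or O atoms present)
Lipinski HBD = 0.

0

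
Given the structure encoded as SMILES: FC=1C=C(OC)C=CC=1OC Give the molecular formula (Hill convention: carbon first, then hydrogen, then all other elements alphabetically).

C8H9FO2

Walk through each heavy atom and fill implicit hydrogens from standard valence (C 4, N 3, O 2, S 2, halogen 1):
  atom 1: F (halogen, monovalent) → 0 H
  atom 2: C, bond orders sum to 4 (valence 4) → 0 H
  atom 3: C, bond orders sum to 3 (valence 4) → 1 H
  atom 4: C, bond orders sum to 4 (valence 4) → 0 H
  atom 5: O, bond orders sum to 2 (valence 2) → 0 H
  atom 6: C, bond orders sum to 1 (valence 4) → 3 H
  atom 7: C, bond orders sum to 3 (valence 4) → 1 H
  atom 8: C, bond orders sum to 3 (valence 4) → 1 H
  atom 9: C, bond orders sum to 4 (valence 4) → 0 H
  atom 10: O, bond orders sum to 2 (valence 2) → 0 H
  atom 11: C, bond orders sum to 1 (valence 4) → 3 H
Totals → C:8, H:9, F:1, O:2.
In Hill order: C8H9FO2.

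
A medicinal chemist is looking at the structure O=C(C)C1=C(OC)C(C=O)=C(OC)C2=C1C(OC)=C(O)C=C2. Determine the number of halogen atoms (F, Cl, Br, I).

Scan the SMILES for the halogen motif — none present.
Groups that are present: 1 aldehyde, 3 ether, 1 hydroxyl, 1 ketone.

0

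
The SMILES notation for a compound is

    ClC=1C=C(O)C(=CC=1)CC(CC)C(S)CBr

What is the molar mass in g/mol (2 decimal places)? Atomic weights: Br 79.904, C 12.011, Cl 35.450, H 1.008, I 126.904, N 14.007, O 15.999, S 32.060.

323.67 g/mol

First, the molecular formula is C12H16BrClOS (counting implicit H from valence).
  Br: 1 × 79.904 = 79.904
  C: 12 × 12.011 = 144.132
  Cl: 1 × 35.450 = 35.450
  H: 16 × 1.008 = 16.128
  O: 1 × 15.999 = 15.999
  S: 1 × 32.060 = 32.060
Sum: 1×79.904 + 12×12.011 + 1×35.450 + 16×1.008 + 1×15.999 + 1×32.060 = 323.673 → 323.67 g/mol.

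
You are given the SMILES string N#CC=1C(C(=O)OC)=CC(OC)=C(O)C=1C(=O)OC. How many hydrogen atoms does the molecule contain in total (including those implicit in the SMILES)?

11

Walk through each heavy atom and fill implicit hydrogens from standard valence (C 4, N 3, O 2, S 2, halogen 1):
  atom 1: N, bond orders sum to 3 (valence 3) → 0 H
  atom 2: C, bond orders sum to 4 (valence 4) → 0 H
  atom 3: C, bond orders sum to 4 (valence 4) → 0 H
  atom 4: C, bond orders sum to 4 (valence 4) → 0 H
  atom 5: C, bond orders sum to 4 (valence 4) → 0 H
  atom 6: O, bond orders sum to 2 (valence 2) → 0 H
  atom 7: O, bond orders sum to 2 (valence 2) → 0 H
  atom 8: C, bond orders sum to 1 (valence 4) → 3 H
  atom 9: C, bond orders sum to 3 (valence 4) → 1 H
  atom 10: C, bond orders sum to 4 (valence 4) → 0 H
  atom 11: O, bond orders sum to 2 (valence 2) → 0 H
  atom 12: C, bond orders sum to 1 (valence 4) → 3 H
  atom 13: C, bond orders sum to 4 (valence 4) → 0 H
  atom 14: O, bond orders sum to 1 (valence 2) → 1 H
  atom 15: C, bond orders sum to 4 (valence 4) → 0 H
  atom 16: C, bond orders sum to 4 (valence 4) → 0 H
  atom 17: O, bond orders sum to 2 (valence 2) → 0 H
  atom 18: O, bond orders sum to 2 (valence 2) → 0 H
  atom 19: C, bond orders sum to 1 (valence 4) → 3 H
Total hydrogens: 11.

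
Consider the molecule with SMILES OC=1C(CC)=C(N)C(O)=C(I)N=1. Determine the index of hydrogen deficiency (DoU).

4

Degree of unsaturation = (number of rings) + (number of π bonds).
Ring closures in the SMILES: 1.
π bonds: 3 double bonds (each 1 DoU) → 3 DoU from unsaturation.
Total DoU = 1 + 3 = 4.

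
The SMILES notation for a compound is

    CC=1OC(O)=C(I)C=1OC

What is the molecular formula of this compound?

C6H7IO3

Walk through each heavy atom and fill implicit hydrogens from standard valence (C 4, N 3, O 2, S 2, halogen 1):
  atom 1: C, bond orders sum to 1 (valence 4) → 3 H
  atom 2: C, bond orders sum to 4 (valence 4) → 0 H
  atom 3: O, bond orders sum to 2 (valence 2) → 0 H
  atom 4: C, bond orders sum to 4 (valence 4) → 0 H
  atom 5: O, bond orders sum to 1 (valence 2) → 1 H
  atom 6: C, bond orders sum to 4 (valence 4) → 0 H
  atom 7: I (halogen, monovalent) → 0 H
  atom 8: C, bond orders sum to 4 (valence 4) → 0 H
  atom 9: O, bond orders sum to 2 (valence 2) → 0 H
  atom 10: C, bond orders sum to 1 (valence 4) → 3 H
Totals → C:6, H:7, I:1, O:3.
In Hill order: C6H7IO3.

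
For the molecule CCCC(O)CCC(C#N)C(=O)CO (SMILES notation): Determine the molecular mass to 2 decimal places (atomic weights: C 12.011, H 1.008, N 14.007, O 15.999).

First, the molecular formula is C10H17NO3 (counting implicit H from valence).
  C: 10 × 12.011 = 120.110
  H: 17 × 1.008 = 17.136
  N: 1 × 14.007 = 14.007
  O: 3 × 15.999 = 47.997
Sum: 10×12.011 + 17×1.008 + 1×14.007 + 3×15.999 = 199.250 → 199.25 g/mol.

199.25 g/mol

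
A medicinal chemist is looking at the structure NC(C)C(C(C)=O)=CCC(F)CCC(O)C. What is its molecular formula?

C12H22FNO2

Walk through each heavy atom and fill implicit hydrogens from standard valence (C 4, N 3, O 2, S 2, halogen 1):
  atom 1: N, bond orders sum to 1 (valence 3) → 2 H
  atom 2: C, bond orders sum to 3 (valence 4) → 1 H
  atom 3: C, bond orders sum to 1 (valence 4) → 3 H
  atom 4: C, bond orders sum to 4 (valence 4) → 0 H
  atom 5: C, bond orders sum to 4 (valence 4) → 0 H
  atom 6: C, bond orders sum to 1 (valence 4) → 3 H
  atom 7: O, bond orders sum to 2 (valence 2) → 0 H
  atom 8: C, bond orders sum to 3 (valence 4) → 1 H
  atom 9: C, bond orders sum to 2 (valence 4) → 2 H
  atom 10: C, bond orders sum to 3 (valence 4) → 1 H
  atom 11: F (halogen, monovalent) → 0 H
  atom 12: C, bond orders sum to 2 (valence 4) → 2 H
  atom 13: C, bond orders sum to 2 (valence 4) → 2 H
  atom 14: C, bond orders sum to 3 (valence 4) → 1 H
  atom 15: O, bond orders sum to 1 (valence 2) → 1 H
  atom 16: C, bond orders sum to 1 (valence 4) → 3 H
Totals → C:12, H:22, F:1, N:1, O:2.
In Hill order: C12H22FNO2.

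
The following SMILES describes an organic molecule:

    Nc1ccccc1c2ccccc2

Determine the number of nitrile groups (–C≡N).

0

Scan the SMILES for the nitrile motif — none present.
Groups that are present: 1 primary amine.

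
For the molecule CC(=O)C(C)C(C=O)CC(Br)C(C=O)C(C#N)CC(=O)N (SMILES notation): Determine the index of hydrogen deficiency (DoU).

Molecular formula: C14H19BrN2O4.
DoU = (2C + 2 + N − H − X) / 2, where X is the halogen count and O/S are ignored.
    = (2·14 + 2 + 2 − 19 − 1) / 2 = 12 / 2 = 6.

6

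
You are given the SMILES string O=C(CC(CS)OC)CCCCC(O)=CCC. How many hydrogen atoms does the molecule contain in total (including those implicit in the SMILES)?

24

Walk through each heavy atom and fill implicit hydrogens from standard valence (C 4, N 3, O 2, S 2, halogen 1):
  atom 1: O, bond orders sum to 2 (valence 2) → 0 H
  atom 2: C, bond orders sum to 4 (valence 4) → 0 H
  atom 3: C, bond orders sum to 2 (valence 4) → 2 H
  atom 4: C, bond orders sum to 3 (valence 4) → 1 H
  atom 5: C, bond orders sum to 2 (valence 4) → 2 H
  atom 6: S, bond orders sum to 1 (valence 2) → 1 H
  atom 7: O, bond orders sum to 2 (valence 2) → 0 H
  atom 8: C, bond orders sum to 1 (valence 4) → 3 H
  atom 9: C, bond orders sum to 2 (valence 4) → 2 H
  atom 10: C, bond orders sum to 2 (valence 4) → 2 H
  atom 11: C, bond orders sum to 2 (valence 4) → 2 H
  atom 12: C, bond orders sum to 2 (valence 4) → 2 H
  atom 13: C, bond orders sum to 4 (valence 4) → 0 H
  atom 14: O, bond orders sum to 1 (valence 2) → 1 H
  atom 15: C, bond orders sum to 3 (valence 4) → 1 H
  atom 16: C, bond orders sum to 2 (valence 4) → 2 H
  atom 17: C, bond orders sum to 1 (valence 4) → 3 H
Total hydrogens: 24.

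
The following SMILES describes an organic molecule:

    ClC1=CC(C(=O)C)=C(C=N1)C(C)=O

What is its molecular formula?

Walk through each heavy atom and fill implicit hydrogens from standard valence (C 4, N 3, O 2, S 2, halogen 1):
  atom 1: Cl (halogen, monovalent) → 0 H
  atom 2: C, bond orders sum to 4 (valence 4) → 0 H
  atom 3: C, bond orders sum to 3 (valence 4) → 1 H
  atom 4: C, bond orders sum to 4 (valence 4) → 0 H
  atom 5: C, bond orders sum to 4 (valence 4) → 0 H
  atom 6: O, bond orders sum to 2 (valence 2) → 0 H
  atom 7: C, bond orders sum to 1 (valence 4) → 3 H
  atom 8: C, bond orders sum to 4 (valence 4) → 0 H
  atom 9: C, bond orders sum to 3 (valence 4) → 1 H
  atom 10: N, bond orders sum to 3 (valence 3) → 0 H
  atom 11: C, bond orders sum to 4 (valence 4) → 0 H
  atom 12: C, bond orders sum to 1 (valence 4) → 3 H
  atom 13: O, bond orders sum to 2 (valence 2) → 0 H
Totals → C:9, H:8, Cl:1, N:1, O:2.

C9H8ClNO2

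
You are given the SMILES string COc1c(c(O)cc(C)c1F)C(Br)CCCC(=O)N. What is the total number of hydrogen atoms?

17

Walk through each heavy atom and fill implicit hydrogens from standard valence (C 4, N 3, O 2, S 2, halogen 1); for lowercase aromatic atoms, an aromatic c carries 1 H when it has two neighbours and 0 H with three, and aromatic n carries 0 H:
  atom 1: C, bond orders sum to 1 (valence 4) → 3 H
  atom 2: O, bond orders sum to 2 (valence 2) → 0 H
  atom 3: aromatic c, 3 neighbours → 0 H
  atom 4: aromatic c, 3 neighbours → 0 H
  atom 5: aromatic c, 3 neighbours → 0 H
  atom 6: O, bond orders sum to 1 (valence 2) → 1 H
  atom 7: aromatic c, 2 neighbours → 1 H
  atom 8: aromatic c, 3 neighbours → 0 H
  atom 9: C, bond orders sum to 1 (valence 4) → 3 H
  atom 10: aromatic c, 3 neighbours → 0 H
  atom 11: F (halogen, monovalent) → 0 H
  atom 12: C, bond orders sum to 3 (valence 4) → 1 H
  atom 13: Br (halogen, monovalent) → 0 H
  atom 14: C, bond orders sum to 2 (valence 4) → 2 H
  atom 15: C, bond orders sum to 2 (valence 4) → 2 H
  atom 16: C, bond orders sum to 2 (valence 4) → 2 H
  atom 17: C, bond orders sum to 4 (valence 4) → 0 H
  atom 18: O, bond orders sum to 2 (valence 2) → 0 H
  atom 19: N, bond orders sum to 1 (valence 3) → 2 H
Total hydrogens: 17.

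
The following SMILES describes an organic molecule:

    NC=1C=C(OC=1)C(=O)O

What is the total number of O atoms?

Scan the SMILES for O atoms (remember two-letter symbols like Cl and Br are single atoms).
Oxygen count: 3.

3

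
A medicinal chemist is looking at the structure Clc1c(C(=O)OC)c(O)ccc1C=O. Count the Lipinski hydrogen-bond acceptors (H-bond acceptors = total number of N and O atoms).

4

N atoms: 0; O atoms: 4.
Lipinski HBA = 0 + 4 = 4.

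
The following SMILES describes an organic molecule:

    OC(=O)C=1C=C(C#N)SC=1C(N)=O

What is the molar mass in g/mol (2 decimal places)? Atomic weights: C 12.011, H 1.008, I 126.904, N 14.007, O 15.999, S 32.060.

First, the molecular formula is C7H4N2O3S (counting implicit H from valence).
  C: 7 × 12.011 = 84.077
  H: 4 × 1.008 = 4.032
  N: 2 × 14.007 = 28.014
  O: 3 × 15.999 = 47.997
  S: 1 × 32.060 = 32.060
Sum: 7×12.011 + 4×1.008 + 2×14.007 + 3×15.999 + 1×32.060 = 196.180 → 196.18 g/mol.

196.18 g/mol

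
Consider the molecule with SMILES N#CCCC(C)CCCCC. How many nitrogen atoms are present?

Scan the SMILES for N atoms (remember two-letter symbols like Cl and Br are single atoms).
Nitrogen count: 1.

1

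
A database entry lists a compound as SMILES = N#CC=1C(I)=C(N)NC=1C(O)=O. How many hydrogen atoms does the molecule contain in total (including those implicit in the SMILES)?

Walk through each heavy atom and fill implicit hydrogens from standard valence (C 4, N 3, O 2, S 2, halogen 1):
  atom 1: N, bond orders sum to 3 (valence 3) → 0 H
  atom 2: C, bond orders sum to 4 (valence 4) → 0 H
  atom 3: C, bond orders sum to 4 (valence 4) → 0 H
  atom 4: C, bond orders sum to 4 (valence 4) → 0 H
  atom 5: I (halogen, monovalent) → 0 H
  atom 6: C, bond orders sum to 4 (valence 4) → 0 H
  atom 7: N, bond orders sum to 1 (valence 3) → 2 H
  atom 8: N, bond orders sum to 2 (valence 3) → 1 H
  atom 9: C, bond orders sum to 4 (valence 4) → 0 H
  atom 10: C, bond orders sum to 4 (valence 4) → 0 H
  atom 11: O, bond orders sum to 1 (valence 2) → 1 H
  atom 12: O, bond orders sum to 2 (valence 2) → 0 H
Total hydrogens: 4.

4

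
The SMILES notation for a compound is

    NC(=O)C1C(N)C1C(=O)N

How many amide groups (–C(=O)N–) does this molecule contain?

2

The amide motif appears at heavy-atom positions 2, 8 in the SMILES.
Other groups present: 1 primary amine.
Amide count: 2.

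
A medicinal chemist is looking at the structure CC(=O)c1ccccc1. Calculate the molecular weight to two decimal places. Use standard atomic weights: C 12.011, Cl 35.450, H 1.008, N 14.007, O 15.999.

120.15 g/mol

First, the molecular formula is C8H8O (counting implicit H from valence).
  C: 8 × 12.011 = 96.088
  H: 8 × 1.008 = 8.064
  O: 1 × 15.999 = 15.999
Sum: 8×12.011 + 8×1.008 + 1×15.999 = 120.151 → 120.15 g/mol.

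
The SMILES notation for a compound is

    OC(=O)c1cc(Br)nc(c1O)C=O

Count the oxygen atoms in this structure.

Scan the SMILES for O atoms (remember two-letter symbols like Cl and Br are single atoms).
Oxygen count: 4.

4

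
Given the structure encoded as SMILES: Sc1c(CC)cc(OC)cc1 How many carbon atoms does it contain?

Count every carbon token in the SMILES (each C, including those in ring-closure positions and inside branches).
Carbon count: 9.

9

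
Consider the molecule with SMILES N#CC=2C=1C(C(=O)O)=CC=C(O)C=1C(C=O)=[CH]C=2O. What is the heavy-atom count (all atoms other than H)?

19

Every atom symbol written in the SMILES (organic subset) is one heavy atom; implicit H are not written.
Heavy atoms by element → C:13, N:1, O:5.
Total: 19.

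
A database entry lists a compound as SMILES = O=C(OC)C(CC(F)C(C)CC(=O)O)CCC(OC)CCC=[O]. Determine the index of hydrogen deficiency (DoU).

3

Molecular formula: C16H27FO6.
DoU = (2C + 2 + N − H − X) / 2, where X is the halogen count and O/S are ignored.
    = (2·16 + 2 + 0 − 27 − 1) / 2 = 6 / 2 = 3.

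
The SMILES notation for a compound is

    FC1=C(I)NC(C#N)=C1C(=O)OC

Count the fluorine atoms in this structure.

Scan the SMILES for F atoms (remember two-letter symbols like Cl and Br are single atoms).
Fluorine count: 1.

1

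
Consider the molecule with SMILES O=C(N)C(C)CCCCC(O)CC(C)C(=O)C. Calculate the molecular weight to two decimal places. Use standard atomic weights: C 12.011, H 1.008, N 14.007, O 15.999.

First, the molecular formula is C13H25NO3 (counting implicit H from valence).
  C: 13 × 12.011 = 156.143
  H: 25 × 1.008 = 25.200
  N: 1 × 14.007 = 14.007
  O: 3 × 15.999 = 47.997
Sum: 13×12.011 + 25×1.008 + 1×14.007 + 3×15.999 = 243.347 → 243.35 g/mol.

243.35 g/mol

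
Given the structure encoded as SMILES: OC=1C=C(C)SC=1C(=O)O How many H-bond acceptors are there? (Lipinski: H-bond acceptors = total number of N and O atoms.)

3

N atoms: 0; O atoms: 3.
Lipinski HBA = 0 + 3 = 3.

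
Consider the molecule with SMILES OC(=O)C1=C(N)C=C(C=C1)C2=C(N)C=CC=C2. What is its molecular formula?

Walk through each heavy atom and fill implicit hydrogens from standard valence (C 4, N 3, O 2, S 2, halogen 1):
  atom 1: O, bond orders sum to 1 (valence 2) → 1 H
  atom 2: C, bond orders sum to 4 (valence 4) → 0 H
  atom 3: O, bond orders sum to 2 (valence 2) → 0 H
  atom 4: C, bond orders sum to 4 (valence 4) → 0 H
  atom 5: C, bond orders sum to 4 (valence 4) → 0 H
  atom 6: N, bond orders sum to 1 (valence 3) → 2 H
  atom 7: C, bond orders sum to 3 (valence 4) → 1 H
  atom 8: C, bond orders sum to 4 (valence 4) → 0 H
  atom 9: C, bond orders sum to 3 (valence 4) → 1 H
  atom 10: C, bond orders sum to 3 (valence 4) → 1 H
  atom 11: C, bond orders sum to 4 (valence 4) → 0 H
  atom 12: C, bond orders sum to 4 (valence 4) → 0 H
  atom 13: N, bond orders sum to 1 (valence 3) → 2 H
  atom 14: C, bond orders sum to 3 (valence 4) → 1 H
  atom 15: C, bond orders sum to 3 (valence 4) → 1 H
  atom 16: C, bond orders sum to 3 (valence 4) → 1 H
  atom 17: C, bond orders sum to 3 (valence 4) → 1 H
Totals → C:13, H:12, N:2, O:2.

C13H12N2O2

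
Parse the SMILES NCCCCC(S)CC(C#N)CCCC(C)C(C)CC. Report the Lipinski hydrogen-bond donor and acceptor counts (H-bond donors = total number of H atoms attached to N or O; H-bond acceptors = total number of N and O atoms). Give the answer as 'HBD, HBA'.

2, 2

Donors: find every N or O and count the H atoms it carries.
  atom 1 (N): bond orders sum to 1 → 2 H
  atom 11 (N): bond orders sum to 3 → 0 H
Lipinski HBD = 2.
Acceptors: N atoms = 2, O atoms = 0 → HBA = 2.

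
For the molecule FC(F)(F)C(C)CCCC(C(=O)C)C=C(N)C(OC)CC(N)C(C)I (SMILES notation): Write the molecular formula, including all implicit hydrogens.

Walk through each heavy atom and fill implicit hydrogens from standard valence (C 4, N 3, O 2, S 2, halogen 1):
  atom 1: F (halogen, monovalent) → 0 H
  atom 2: C, bond orders sum to 4 (valence 4) → 0 H
  atom 3: F (halogen, monovalent) → 0 H
  atom 4: F (halogen, monovalent) → 0 H
  atom 5: C, bond orders sum to 3 (valence 4) → 1 H
  atom 6: C, bond orders sum to 1 (valence 4) → 3 H
  atom 7: C, bond orders sum to 2 (valence 4) → 2 H
  atom 8: C, bond orders sum to 2 (valence 4) → 2 H
  atom 9: C, bond orders sum to 2 (valence 4) → 2 H
  atom 10: C, bond orders sum to 3 (valence 4) → 1 H
  atom 11: C, bond orders sum to 4 (valence 4) → 0 H
  atom 12: O, bond orders sum to 2 (valence 2) → 0 H
  atom 13: C, bond orders sum to 1 (valence 4) → 3 H
  atom 14: C, bond orders sum to 3 (valence 4) → 1 H
  atom 15: C, bond orders sum to 4 (valence 4) → 0 H
  atom 16: N, bond orders sum to 1 (valence 3) → 2 H
  atom 17: C, bond orders sum to 3 (valence 4) → 1 H
  atom 18: O, bond orders sum to 2 (valence 2) → 0 H
  atom 19: C, bond orders sum to 1 (valence 4) → 3 H
  atom 20: C, bond orders sum to 2 (valence 4) → 2 H
  atom 21: C, bond orders sum to 3 (valence 4) → 1 H
  atom 22: N, bond orders sum to 1 (valence 3) → 2 H
  atom 23: C, bond orders sum to 3 (valence 4) → 1 H
  atom 24: C, bond orders sum to 1 (valence 4) → 3 H
  atom 25: I (halogen, monovalent) → 0 H
Totals → C:17, H:30, F:3, I:1, N:2, O:2.

C17H30F3IN2O2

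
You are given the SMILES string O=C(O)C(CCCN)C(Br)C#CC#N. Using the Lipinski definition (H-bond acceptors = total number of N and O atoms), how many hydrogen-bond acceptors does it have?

N atoms: 2; O atoms: 2.
Lipinski HBA = 2 + 2 = 4.

4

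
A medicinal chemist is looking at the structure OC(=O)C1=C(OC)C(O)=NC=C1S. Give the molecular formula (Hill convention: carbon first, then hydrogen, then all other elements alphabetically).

Walk through each heavy atom and fill implicit hydrogens from standard valence (C 4, N 3, O 2, S 2, halogen 1):
  atom 1: O, bond orders sum to 1 (valence 2) → 1 H
  atom 2: C, bond orders sum to 4 (valence 4) → 0 H
  atom 3: O, bond orders sum to 2 (valence 2) → 0 H
  atom 4: C, bond orders sum to 4 (valence 4) → 0 H
  atom 5: C, bond orders sum to 4 (valence 4) → 0 H
  atom 6: O, bond orders sum to 2 (valence 2) → 0 H
  atom 7: C, bond orders sum to 1 (valence 4) → 3 H
  atom 8: C, bond orders sum to 4 (valence 4) → 0 H
  atom 9: O, bond orders sum to 1 (valence 2) → 1 H
  atom 10: N, bond orders sum to 3 (valence 3) → 0 H
  atom 11: C, bond orders sum to 3 (valence 4) → 1 H
  atom 12: C, bond orders sum to 4 (valence 4) → 0 H
  atom 13: S, bond orders sum to 1 (valence 2) → 1 H
Totals → C:7, H:7, N:1, O:4, S:1.
In Hill order: C7H7NO4S.

C7H7NO4S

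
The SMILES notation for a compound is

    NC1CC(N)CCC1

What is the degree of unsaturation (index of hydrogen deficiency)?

1

Degree of unsaturation = (number of rings) + (number of π bonds).
Ring closures in the SMILES: 1.
π bonds: none → 0 DoU from unsaturation.
Total DoU = 1 + 0 = 1.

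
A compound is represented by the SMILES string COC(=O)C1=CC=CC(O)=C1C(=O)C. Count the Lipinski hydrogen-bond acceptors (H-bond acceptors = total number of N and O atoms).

4

N atoms: 0; O atoms: 4.
Lipinski HBA = 0 + 4 = 4.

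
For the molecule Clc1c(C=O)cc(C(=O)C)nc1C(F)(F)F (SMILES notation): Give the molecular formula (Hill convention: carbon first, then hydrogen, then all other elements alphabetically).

Walk through each heavy atom and fill implicit hydrogens from standard valence (C 4, N 3, O 2, S 2, halogen 1); for lowercase aromatic atoms, an aromatic c carries 1 H when it has two neighbours and 0 H with three, and aromatic n carries 0 H:
  atom 1: Cl (halogen, monovalent) → 0 H
  atom 2: aromatic c, 3 neighbours → 0 H
  atom 3: aromatic c, 3 neighbours → 0 H
  atom 4: C, bond orders sum to 3 (valence 4) → 1 H
  atom 5: O, bond orders sum to 2 (valence 2) → 0 H
  atom 6: aromatic c, 2 neighbours → 1 H
  atom 7: aromatic c, 3 neighbours → 0 H
  atom 8: C, bond orders sum to 4 (valence 4) → 0 H
  atom 9: O, bond orders sum to 2 (valence 2) → 0 H
  atom 10: C, bond orders sum to 1 (valence 4) → 3 H
  atom 11: aromatic n, 2 neighbours → 0 H
  atom 12: aromatic c, 3 neighbours → 0 H
  atom 13: C, bond orders sum to 4 (valence 4) → 0 H
  atom 14: F (halogen, monovalent) → 0 H
  atom 15: F (halogen, monovalent) → 0 H
  atom 16: F (halogen, monovalent) → 0 H
Totals → C:9, H:5, Cl:1, F:3, N:1, O:2.

C9H5ClF3NO2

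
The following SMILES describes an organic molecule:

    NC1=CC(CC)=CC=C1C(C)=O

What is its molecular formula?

Walk through each heavy atom and fill implicit hydrogens from standard valence (C 4, N 3, O 2, S 2, halogen 1):
  atom 1: N, bond orders sum to 1 (valence 3) → 2 H
  atom 2: C, bond orders sum to 4 (valence 4) → 0 H
  atom 3: C, bond orders sum to 3 (valence 4) → 1 H
  atom 4: C, bond orders sum to 4 (valence 4) → 0 H
  atom 5: C, bond orders sum to 2 (valence 4) → 2 H
  atom 6: C, bond orders sum to 1 (valence 4) → 3 H
  atom 7: C, bond orders sum to 3 (valence 4) → 1 H
  atom 8: C, bond orders sum to 3 (valence 4) → 1 H
  atom 9: C, bond orders sum to 4 (valence 4) → 0 H
  atom 10: C, bond orders sum to 4 (valence 4) → 0 H
  atom 11: C, bond orders sum to 1 (valence 4) → 3 H
  atom 12: O, bond orders sum to 2 (valence 2) → 0 H
Totals → C:10, H:13, N:1, O:1.

C10H13NO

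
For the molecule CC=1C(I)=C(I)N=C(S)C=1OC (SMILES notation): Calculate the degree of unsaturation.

Degree of unsaturation = (number of rings) + (number of π bonds).
Ring closures in the SMILES: 1.
π bonds: 3 double bonds (each 1 DoU) → 3 DoU from unsaturation.
Total DoU = 1 + 3 = 4.

4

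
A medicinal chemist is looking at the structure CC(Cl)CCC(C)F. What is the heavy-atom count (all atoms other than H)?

8

Every atom symbol written in the SMILES (organic subset) is one heavy atom; implicit H are not written.
Heavy atoms by element → C:6, Cl:1, F:1.
Total: 8.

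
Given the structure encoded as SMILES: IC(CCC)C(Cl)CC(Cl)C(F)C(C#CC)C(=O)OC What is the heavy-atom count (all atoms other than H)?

20

Every atom symbol written in the SMILES (organic subset) is one heavy atom; implicit H are not written.
Heavy atoms by element → C:14, Cl:2, F:1, I:1, O:2.
Total: 20.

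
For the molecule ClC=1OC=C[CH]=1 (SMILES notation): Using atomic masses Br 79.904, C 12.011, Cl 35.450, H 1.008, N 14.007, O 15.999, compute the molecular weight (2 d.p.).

102.52 g/mol

First, the molecular formula is C4H3ClO (counting implicit H from valence).
  C: 4 × 12.011 = 48.044
  Cl: 1 × 35.450 = 35.450
  H: 3 × 1.008 = 3.024
  O: 1 × 15.999 = 15.999
Sum: 4×12.011 + 1×35.450 + 3×1.008 + 1×15.999 = 102.517 → 102.52 g/mol.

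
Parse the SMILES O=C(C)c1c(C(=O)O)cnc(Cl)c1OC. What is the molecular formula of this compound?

Walk through each heavy atom and fill implicit hydrogens from standard valence (C 4, N 3, O 2, S 2, halogen 1); for lowercase aromatic atoms, an aromatic c carries 1 H when it has two neighbours and 0 H with three, and aromatic n carries 0 H:
  atom 1: O, bond orders sum to 2 (valence 2) → 0 H
  atom 2: C, bond orders sum to 4 (valence 4) → 0 H
  atom 3: C, bond orders sum to 1 (valence 4) → 3 H
  atom 4: aromatic c, 3 neighbours → 0 H
  atom 5: aromatic c, 3 neighbours → 0 H
  atom 6: C, bond orders sum to 4 (valence 4) → 0 H
  atom 7: O, bond orders sum to 2 (valence 2) → 0 H
  atom 8: O, bond orders sum to 1 (valence 2) → 1 H
  atom 9: aromatic c, 2 neighbours → 1 H
  atom 10: aromatic n, 2 neighbours → 0 H
  atom 11: aromatic c, 3 neighbours → 0 H
  atom 12: Cl (halogen, monovalent) → 0 H
  atom 13: aromatic c, 3 neighbours → 0 H
  atom 14: O, bond orders sum to 2 (valence 2) → 0 H
  atom 15: C, bond orders sum to 1 (valence 4) → 3 H
Totals → C:9, H:8, Cl:1, N:1, O:4.
In Hill order: C9H8ClNO4.

C9H8ClNO4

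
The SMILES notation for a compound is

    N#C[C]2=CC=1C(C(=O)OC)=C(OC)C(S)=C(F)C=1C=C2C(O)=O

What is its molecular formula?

C15H10FNO5S

Walk through each heavy atom and fill implicit hydrogens from standard valence (C 4, N 3, O 2, S 2, halogen 1):
  atom 1: N, bond orders sum to 3 (valence 3) → 0 H
  atom 2: C, bond orders sum to 4 (valence 4) → 0 H
  atom 3: C with explicit H count 0
  atom 4: C, bond orders sum to 3 (valence 4) → 1 H
  atom 5: C, bond orders sum to 4 (valence 4) → 0 H
  atom 6: C, bond orders sum to 4 (valence 4) → 0 H
  atom 7: C, bond orders sum to 4 (valence 4) → 0 H
  atom 8: O, bond orders sum to 2 (valence 2) → 0 H
  atom 9: O, bond orders sum to 2 (valence 2) → 0 H
  atom 10: C, bond orders sum to 1 (valence 4) → 3 H
  atom 11: C, bond orders sum to 4 (valence 4) → 0 H
  atom 12: O, bond orders sum to 2 (valence 2) → 0 H
  atom 13: C, bond orders sum to 1 (valence 4) → 3 H
  atom 14: C, bond orders sum to 4 (valence 4) → 0 H
  atom 15: S, bond orders sum to 1 (valence 2) → 1 H
  atom 16: C, bond orders sum to 4 (valence 4) → 0 H
  atom 17: F (halogen, monovalent) → 0 H
  atom 18: C, bond orders sum to 4 (valence 4) → 0 H
  atom 19: C, bond orders sum to 3 (valence 4) → 1 H
  atom 20: C, bond orders sum to 4 (valence 4) → 0 H
  atom 21: C, bond orders sum to 4 (valence 4) → 0 H
  atom 22: O, bond orders sum to 1 (valence 2) → 1 H
  atom 23: O, bond orders sum to 2 (valence 2) → 0 H
Totals → C:15, H:10, F:1, N:1, O:5, S:1.
In Hill order: C15H10FNO5S.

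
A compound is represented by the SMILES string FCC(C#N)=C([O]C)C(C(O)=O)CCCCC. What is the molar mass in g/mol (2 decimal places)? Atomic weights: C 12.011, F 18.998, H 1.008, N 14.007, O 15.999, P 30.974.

243.28 g/mol

First, the molecular formula is C12H18FNO3 (counting implicit H from valence).
  C: 12 × 12.011 = 144.132
  F: 1 × 18.998 = 18.998
  H: 18 × 1.008 = 18.144
  N: 1 × 14.007 = 14.007
  O: 3 × 15.999 = 47.997
Sum: 12×12.011 + 1×18.998 + 18×1.008 + 1×14.007 + 3×15.999 = 243.278 → 243.28 g/mol.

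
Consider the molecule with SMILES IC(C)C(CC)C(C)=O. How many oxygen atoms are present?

Scan the SMILES for O atoms (remember two-letter symbols like Cl and Br are single atoms).
Oxygen count: 1.

1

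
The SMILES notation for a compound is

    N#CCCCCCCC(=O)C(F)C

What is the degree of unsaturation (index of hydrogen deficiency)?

Molecular formula: C10H16FNO.
DoU = (2C + 2 + N − H − X) / 2, where X is the halogen count and O/S are ignored.
    = (2·10 + 2 + 1 − 16 − 1) / 2 = 6 / 2 = 3.

3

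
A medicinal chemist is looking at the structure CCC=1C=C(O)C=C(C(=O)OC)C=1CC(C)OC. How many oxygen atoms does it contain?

Scan the SMILES for O atoms (remember two-letter symbols like Cl and Br are single atoms).
Oxygen count: 4.

4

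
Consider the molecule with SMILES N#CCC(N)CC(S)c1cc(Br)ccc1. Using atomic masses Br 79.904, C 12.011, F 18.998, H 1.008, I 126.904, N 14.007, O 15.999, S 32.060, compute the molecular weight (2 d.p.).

285.20 g/mol

First, the molecular formula is C11H13BrN2S (counting implicit H from valence).
  Br: 1 × 79.904 = 79.904
  C: 11 × 12.011 = 132.121
  H: 13 × 1.008 = 13.104
  N: 2 × 14.007 = 28.014
  S: 1 × 32.060 = 32.060
Sum: 1×79.904 + 11×12.011 + 13×1.008 + 2×14.007 + 1×32.060 = 285.203 → 285.20 g/mol.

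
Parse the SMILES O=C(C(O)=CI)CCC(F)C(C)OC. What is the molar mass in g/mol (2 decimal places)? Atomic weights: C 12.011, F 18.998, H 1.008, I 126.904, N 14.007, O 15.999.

First, the molecular formula is C9H14FIO3 (counting implicit H from valence).
  C: 9 × 12.011 = 108.099
  F: 1 × 18.998 = 18.998
  H: 14 × 1.008 = 14.112
  I: 1 × 126.904 = 126.904
  O: 3 × 15.999 = 47.997
Sum: 9×12.011 + 1×18.998 + 14×1.008 + 1×126.904 + 3×15.999 = 316.110 → 316.11 g/mol.

316.11 g/mol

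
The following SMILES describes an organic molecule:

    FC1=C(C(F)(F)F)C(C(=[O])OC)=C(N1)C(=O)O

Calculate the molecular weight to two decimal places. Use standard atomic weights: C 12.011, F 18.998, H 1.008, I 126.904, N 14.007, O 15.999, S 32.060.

255.12 g/mol

First, the molecular formula is C8H5F4NO4 (counting implicit H from valence).
  C: 8 × 12.011 = 96.088
  F: 4 × 18.998 = 75.992
  H: 5 × 1.008 = 5.040
  N: 1 × 14.007 = 14.007
  O: 4 × 15.999 = 63.996
Sum: 8×12.011 + 4×18.998 + 5×1.008 + 1×14.007 + 4×15.999 = 255.123 → 255.12 g/mol.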